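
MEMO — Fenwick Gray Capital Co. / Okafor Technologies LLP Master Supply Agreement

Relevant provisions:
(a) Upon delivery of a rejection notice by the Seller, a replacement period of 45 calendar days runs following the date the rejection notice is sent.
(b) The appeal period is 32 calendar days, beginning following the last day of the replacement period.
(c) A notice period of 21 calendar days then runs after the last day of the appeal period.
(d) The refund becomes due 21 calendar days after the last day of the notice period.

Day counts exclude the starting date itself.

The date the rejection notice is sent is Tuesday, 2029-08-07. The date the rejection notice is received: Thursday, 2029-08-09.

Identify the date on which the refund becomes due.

Adding 45 calendar days to 2029-08-07 gives 2029-09-21, which is the last day of the replacement period.
The last day of the appeal period: 2029-09-21 + 32 days = 2029-10-23.
Adding 21 calendar days to 2029-10-23 gives 2029-11-13, which is the last day of the notice period.
Adding 21 calendar days to 2029-11-13 gives 2029-12-04, which is the date on which the refund becomes due.

2029-12-04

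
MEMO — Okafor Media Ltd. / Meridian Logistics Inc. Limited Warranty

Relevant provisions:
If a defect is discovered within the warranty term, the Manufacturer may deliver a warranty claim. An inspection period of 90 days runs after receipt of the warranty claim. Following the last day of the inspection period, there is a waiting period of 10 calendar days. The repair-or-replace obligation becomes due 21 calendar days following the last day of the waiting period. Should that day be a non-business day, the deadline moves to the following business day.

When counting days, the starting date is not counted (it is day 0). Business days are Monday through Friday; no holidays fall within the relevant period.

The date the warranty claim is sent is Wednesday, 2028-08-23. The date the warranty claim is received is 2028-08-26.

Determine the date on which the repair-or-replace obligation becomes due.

The last day of the inspection period: 2028-08-26 + 90 days = 2028-11-24.
Adding 10 calendar days to 2028-11-24 gives 2028-12-04, which is the last day of the waiting period.
Adding 21 calendar days to 2028-12-04 gives 2028-12-25, which is the date on which the repair-or-replace obligation becomes due. 2028-12-25 is a Monday, so no roll-forward applies.

2028-12-25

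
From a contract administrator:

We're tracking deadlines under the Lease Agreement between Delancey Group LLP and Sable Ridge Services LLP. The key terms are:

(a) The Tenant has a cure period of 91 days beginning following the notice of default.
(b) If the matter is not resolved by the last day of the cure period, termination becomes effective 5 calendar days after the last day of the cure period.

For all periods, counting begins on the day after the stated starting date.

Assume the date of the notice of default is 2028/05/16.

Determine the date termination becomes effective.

2028/08/20

The last day of the cure period: 2028/05/16 + 91 days = 2028/08/15.
Adding 5 calendar days to 2028/08/15 gives 2028/08/20, which is the date termination becomes effective.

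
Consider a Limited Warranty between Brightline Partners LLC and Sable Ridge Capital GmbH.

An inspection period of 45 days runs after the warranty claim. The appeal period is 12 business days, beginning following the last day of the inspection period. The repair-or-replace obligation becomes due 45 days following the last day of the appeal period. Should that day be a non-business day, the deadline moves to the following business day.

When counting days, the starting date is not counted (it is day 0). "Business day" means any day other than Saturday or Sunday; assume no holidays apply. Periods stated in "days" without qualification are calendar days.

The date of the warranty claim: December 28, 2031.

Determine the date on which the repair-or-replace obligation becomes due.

The last day of the inspection period: December 28, 2031 + 45 days = February 11, 2032.
From Wednesday, February 11, 2032, 12 business days (Feb 12, Feb 13, Feb 16, Feb 17, …, Feb 25, Feb 26, Feb 27, skipping weekends) brings us to Friday, February 27, 2032, which is the last day of the appeal period.
The date on which the repair-or-replace obligation becomes due: February 27, 2032 + 45 days = April 12, 2032. April 12, 2032 is a Monday, so no roll-forward applies.

April 12, 2032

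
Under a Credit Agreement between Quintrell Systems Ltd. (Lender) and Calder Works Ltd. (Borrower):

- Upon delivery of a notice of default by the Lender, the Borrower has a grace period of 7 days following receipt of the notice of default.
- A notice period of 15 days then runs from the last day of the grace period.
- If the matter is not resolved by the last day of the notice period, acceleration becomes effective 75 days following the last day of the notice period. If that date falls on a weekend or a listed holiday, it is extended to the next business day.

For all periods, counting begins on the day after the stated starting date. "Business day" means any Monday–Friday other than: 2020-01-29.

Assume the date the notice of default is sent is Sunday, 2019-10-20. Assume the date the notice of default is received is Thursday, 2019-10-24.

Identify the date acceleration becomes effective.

2020-01-30

Adding 7 calendar days to 2019-10-24 gives 2019-10-31, which is the last day of the grace period.
The last day of the notice period: 2019-10-31 + 15 days = 2019-11-15.
Adding 75 calendar days to 2019-11-15 gives 2020-01-29, which is the date acceleration becomes effective. That falls on Wednesday, a listed holiday, so it rolls to the next business day, Thursday, 2020-01-30.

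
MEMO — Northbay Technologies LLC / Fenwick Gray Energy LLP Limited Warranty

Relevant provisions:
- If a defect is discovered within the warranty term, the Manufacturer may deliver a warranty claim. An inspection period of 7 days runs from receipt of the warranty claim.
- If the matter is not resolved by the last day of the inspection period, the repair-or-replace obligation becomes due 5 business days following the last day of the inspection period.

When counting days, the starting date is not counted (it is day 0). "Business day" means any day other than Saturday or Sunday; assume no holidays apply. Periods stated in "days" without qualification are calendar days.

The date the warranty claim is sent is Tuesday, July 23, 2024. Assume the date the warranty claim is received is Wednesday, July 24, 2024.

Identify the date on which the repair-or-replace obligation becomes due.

Adding 7 calendar days to July 24, 2024 gives July 31, 2024, which is the last day of the inspection period.
From Wednesday, July 31, 2024, 5 business days (Aug 1, Aug 2, Aug 5, Aug 6, Aug 7, skipping weekends) brings us to Wednesday, August 7, 2024, which is the date on which the repair-or-replace obligation becomes due.

August 7, 2024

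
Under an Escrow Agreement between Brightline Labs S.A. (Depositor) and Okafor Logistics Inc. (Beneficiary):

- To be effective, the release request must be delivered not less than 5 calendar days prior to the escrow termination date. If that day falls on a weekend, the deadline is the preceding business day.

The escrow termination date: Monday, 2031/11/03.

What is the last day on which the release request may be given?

2031/10/29

Counting back 5 calendar days from 2031/11/03 gives 2031/10/29. That is a Wednesday, so no adjustment is needed.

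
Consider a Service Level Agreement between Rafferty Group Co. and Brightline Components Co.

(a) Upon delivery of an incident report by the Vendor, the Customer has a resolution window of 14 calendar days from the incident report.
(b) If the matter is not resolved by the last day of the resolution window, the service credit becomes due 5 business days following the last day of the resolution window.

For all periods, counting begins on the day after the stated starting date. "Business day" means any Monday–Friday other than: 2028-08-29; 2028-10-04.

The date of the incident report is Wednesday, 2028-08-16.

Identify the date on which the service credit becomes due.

2028-09-06

The last day of the resolution window: 14 calendar days after 2028-08-16 is 2028-08-30.
The date on which the service credit becomes due: counting 5 business days from Wednesday, 2028-08-30 (Aug 31, Sep 1, Sep 4, Sep 5, Sep 6, skipping weekends) reaches Wednesday, 2028-09-06.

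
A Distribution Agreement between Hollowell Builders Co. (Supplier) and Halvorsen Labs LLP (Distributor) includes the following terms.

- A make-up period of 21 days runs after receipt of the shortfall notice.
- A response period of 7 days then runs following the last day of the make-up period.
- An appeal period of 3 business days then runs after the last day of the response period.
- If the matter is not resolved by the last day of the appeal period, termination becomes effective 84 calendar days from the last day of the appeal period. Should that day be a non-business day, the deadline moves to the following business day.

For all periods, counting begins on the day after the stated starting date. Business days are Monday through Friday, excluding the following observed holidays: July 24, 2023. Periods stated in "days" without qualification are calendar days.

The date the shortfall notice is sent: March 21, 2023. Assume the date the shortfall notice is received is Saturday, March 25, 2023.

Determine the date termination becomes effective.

July 19, 2023

The last day of the make-up period: March 25, 2023 + 21 days = April 15, 2023.
The last day of the response period: April 15, 2023 + 7 days = April 22, 2023.
The last day of the appeal period: 3 business days after Saturday, April 22, 2023, skipping weekends — Apr 24, Apr 25, Apr 26 — lands on Wednesday, April 26, 2023.
The date termination becomes effective: April 26, 2023 + 84 days = July 19, 2023. July 19, 2023 is a Wednesday and is not a listed holiday, so no roll-forward applies.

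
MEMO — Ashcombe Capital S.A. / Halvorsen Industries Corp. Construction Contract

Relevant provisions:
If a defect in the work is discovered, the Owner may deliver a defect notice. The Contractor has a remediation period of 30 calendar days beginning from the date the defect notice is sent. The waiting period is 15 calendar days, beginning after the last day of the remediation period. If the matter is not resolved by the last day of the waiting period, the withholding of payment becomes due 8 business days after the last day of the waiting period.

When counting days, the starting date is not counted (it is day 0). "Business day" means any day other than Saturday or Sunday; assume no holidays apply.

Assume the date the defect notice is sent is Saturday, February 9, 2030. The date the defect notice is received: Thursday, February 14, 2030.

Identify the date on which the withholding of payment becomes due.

The last day of the remediation period: February 9, 2030 + 30 days = March 11, 2030.
The last day of the waiting period: 15 calendar days after March 11, 2030 is March 26, 2030.
The date on which the withholding of payment becomes due: counting 8 business days from Tuesday, March 26, 2030 (Mar 27, Mar 28, Mar 29, Apr 1, Apr 2, Apr 3, Apr 4, Apr 5, skipping weekends) reaches Friday, April 5, 2030.

April 5, 2030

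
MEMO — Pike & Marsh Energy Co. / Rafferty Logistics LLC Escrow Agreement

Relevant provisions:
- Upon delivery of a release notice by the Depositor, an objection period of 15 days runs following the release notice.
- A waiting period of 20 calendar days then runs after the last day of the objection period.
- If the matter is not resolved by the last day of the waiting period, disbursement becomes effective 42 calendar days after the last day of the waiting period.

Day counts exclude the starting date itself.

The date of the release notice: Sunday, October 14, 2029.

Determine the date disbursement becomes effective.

Adding 15 calendar days to October 14, 2029 gives October 29, 2029, which is the last day of the objection period.
The last day of the waiting period: October 29, 2029 + 20 days = November 18, 2029.
Adding 42 calendar days to November 18, 2029 gives December 30, 2029, which is the date disbursement becomes effective.

December 30, 2029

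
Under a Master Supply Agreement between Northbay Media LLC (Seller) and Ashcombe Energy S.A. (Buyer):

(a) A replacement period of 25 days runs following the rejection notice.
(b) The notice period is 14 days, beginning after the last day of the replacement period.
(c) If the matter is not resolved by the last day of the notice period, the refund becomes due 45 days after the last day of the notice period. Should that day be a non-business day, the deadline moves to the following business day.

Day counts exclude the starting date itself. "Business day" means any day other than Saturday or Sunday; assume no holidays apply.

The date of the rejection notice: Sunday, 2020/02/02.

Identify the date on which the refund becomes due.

The last day of the replacement period: 2020/02/02 + 25 days = 2020/02/27.
The last day of the notice period: 2020/02/27 + 14 days = 2020/03/12.
The date on which the refund becomes due: 2020/03/12 + 45 days = 2020/04/26. That falls on a Sunday, so it rolls to the next business day, Monday, 2020/04/27.

2020/04/27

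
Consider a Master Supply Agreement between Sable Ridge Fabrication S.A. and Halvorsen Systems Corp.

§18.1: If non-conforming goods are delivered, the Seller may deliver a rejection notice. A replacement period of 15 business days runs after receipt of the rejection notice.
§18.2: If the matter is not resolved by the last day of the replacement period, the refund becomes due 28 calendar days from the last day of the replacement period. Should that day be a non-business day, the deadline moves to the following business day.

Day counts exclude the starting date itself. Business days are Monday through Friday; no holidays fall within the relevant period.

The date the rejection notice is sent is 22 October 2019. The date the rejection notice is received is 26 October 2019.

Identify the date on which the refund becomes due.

From Saturday, 26 October 2019, 15 business days (Oct 28, Oct 29, Oct 30, Oct 31, …, Nov 13, Nov 14, Nov 15, skipping weekends) brings us to Friday, 15 November 2019, which is the last day of the replacement period.
The date on which the refund becomes due: 28 calendar days after 15 November 2019 is 13 December 2019. 13 December 2019 is a Friday, so no roll-forward applies.

13 December 2019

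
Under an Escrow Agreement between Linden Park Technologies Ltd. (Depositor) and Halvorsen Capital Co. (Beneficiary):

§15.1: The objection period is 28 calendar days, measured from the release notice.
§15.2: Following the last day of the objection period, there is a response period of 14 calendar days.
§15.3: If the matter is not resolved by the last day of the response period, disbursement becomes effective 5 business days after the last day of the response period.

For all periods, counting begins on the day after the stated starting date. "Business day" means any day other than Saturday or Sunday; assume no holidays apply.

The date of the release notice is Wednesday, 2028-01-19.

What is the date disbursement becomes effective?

2028-03-08

The last day of the objection period: 2028-01-19 + 28 days = 2028-02-16.
The last day of the response period: 14 calendar days after 2028-02-16 is 2028-03-01.
The date disbursement becomes effective: 5 business days after Wednesday, 2028-03-01, skipping weekends — Mar 2, Mar 3, Mar 6, Mar 7, Mar 8 — lands on Wednesday, 2028-03-08.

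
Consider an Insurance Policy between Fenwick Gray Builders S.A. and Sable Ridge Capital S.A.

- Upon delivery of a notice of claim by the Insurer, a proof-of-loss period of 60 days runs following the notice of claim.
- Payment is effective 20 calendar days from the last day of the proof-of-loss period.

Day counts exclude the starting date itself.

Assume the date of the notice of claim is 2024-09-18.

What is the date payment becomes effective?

2024-12-07

Adding 60 calendar days to 2024-09-18 gives 2024-11-17, which is the last day of the proof-of-loss period.
Adding 20 calendar days to 2024-11-17 gives 2024-12-07, which is the date payment becomes effective.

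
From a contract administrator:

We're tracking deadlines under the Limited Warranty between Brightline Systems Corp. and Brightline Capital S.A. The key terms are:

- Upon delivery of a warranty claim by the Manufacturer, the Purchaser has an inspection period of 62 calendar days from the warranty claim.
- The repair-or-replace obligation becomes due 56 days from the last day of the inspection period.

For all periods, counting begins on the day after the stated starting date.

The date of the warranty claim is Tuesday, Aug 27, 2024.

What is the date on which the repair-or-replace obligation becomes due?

Adding 62 calendar days to Aug 27, 2024 gives Oct 28, 2024, which is the last day of the inspection period.
The date on which the repair-or-replace obligation becomes due: 56 calendar days after Oct 28, 2024 is Dec 23, 2024.

Dec 23, 2024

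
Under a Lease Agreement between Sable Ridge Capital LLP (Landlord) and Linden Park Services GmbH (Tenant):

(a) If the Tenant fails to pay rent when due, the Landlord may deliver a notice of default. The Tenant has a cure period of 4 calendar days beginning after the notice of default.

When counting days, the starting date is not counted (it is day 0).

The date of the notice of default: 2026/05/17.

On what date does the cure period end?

2026/05/21

The last day of the cure period: 2026/05/17 + 4 days = 2026/05/21.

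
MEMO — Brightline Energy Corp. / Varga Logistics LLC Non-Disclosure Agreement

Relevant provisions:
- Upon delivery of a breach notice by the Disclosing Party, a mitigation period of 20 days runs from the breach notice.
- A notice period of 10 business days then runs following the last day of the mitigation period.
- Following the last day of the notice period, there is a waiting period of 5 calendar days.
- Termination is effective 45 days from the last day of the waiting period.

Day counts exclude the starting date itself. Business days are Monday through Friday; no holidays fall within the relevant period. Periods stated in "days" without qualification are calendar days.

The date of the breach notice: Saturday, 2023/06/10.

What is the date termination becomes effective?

The last day of the mitigation period: 20 calendar days after 2023/06/10 is 2023/06/30.
The last day of the notice period: counting 10 business days from Friday, 2023/06/30 (Jul 3, Jul 4, Jul 5, Jul 6, Jul 7, Jul 10, Jul 11, Jul 12, Jul 13, Jul 14, skipping weekends) reaches Friday, 2023/07/14.
Adding 5 calendar days to 2023/07/14 gives 2023/07/19, which is the last day of the waiting period.
The date termination becomes effective: 45 calendar days after 2023/07/19 is 2023/09/02.

2023/09/02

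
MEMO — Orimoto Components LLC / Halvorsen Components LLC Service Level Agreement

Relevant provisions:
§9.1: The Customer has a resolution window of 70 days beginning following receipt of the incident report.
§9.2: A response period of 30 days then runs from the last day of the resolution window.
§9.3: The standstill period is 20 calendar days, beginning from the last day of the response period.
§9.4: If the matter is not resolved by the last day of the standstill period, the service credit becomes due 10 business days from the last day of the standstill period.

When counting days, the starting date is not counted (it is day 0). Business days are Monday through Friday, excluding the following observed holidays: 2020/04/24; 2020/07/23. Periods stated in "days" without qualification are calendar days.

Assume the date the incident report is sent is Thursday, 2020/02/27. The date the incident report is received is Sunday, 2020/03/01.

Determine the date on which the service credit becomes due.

The last day of the resolution window: 2020/03/01 + 70 days = 2020/05/10.
The last day of the response period: 2020/05/10 + 30 days = 2020/06/09.
The last day of the standstill period: 20 calendar days after 2020/06/09 is 2020/06/29.
The date on which the service credit becomes due: counting 10 business days from Monday, 2020/06/29 (Jun 30, Jul 1, Jul 2, Jul 3, Jul 6, Jul 7, Jul 8, Jul 9, Jul 10, Jul 13, skipping weekends) reaches Monday, 2020/07/13.

2020/07/13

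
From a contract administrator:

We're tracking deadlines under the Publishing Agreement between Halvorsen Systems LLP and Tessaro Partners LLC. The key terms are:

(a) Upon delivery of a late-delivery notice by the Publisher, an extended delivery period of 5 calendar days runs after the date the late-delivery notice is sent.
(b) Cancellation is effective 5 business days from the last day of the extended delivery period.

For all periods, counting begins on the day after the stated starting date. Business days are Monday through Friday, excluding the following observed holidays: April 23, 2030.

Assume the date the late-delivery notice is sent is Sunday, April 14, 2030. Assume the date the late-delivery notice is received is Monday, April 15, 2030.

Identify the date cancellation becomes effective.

April 29, 2030

The last day of the extended delivery period: April 14, 2030 + 5 days = April 19, 2030.
From Friday, April 19, 2030, 5 business days (Apr 22, Apr 24, Apr 25, Apr 26, Apr 29, skipping weekends and the listed holiday on Apr 23) brings us to Monday, April 29, 2030, which is the date cancellation becomes effective.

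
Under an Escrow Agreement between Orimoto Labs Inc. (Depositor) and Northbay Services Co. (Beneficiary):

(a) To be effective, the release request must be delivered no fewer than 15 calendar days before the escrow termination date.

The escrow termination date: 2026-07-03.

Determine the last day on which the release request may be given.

2026-06-18

2026-07-03 minus 15 days is 2026-06-18.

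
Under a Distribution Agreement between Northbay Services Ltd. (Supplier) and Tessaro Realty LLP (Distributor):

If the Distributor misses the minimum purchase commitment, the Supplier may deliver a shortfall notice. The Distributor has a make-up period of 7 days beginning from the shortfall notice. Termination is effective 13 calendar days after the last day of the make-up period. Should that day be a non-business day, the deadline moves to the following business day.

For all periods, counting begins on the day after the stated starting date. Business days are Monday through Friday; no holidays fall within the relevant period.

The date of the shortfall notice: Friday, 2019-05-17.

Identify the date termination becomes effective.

The last day of the make-up period: 2019-05-17 + 7 days = 2019-05-24.
The date termination becomes effective: 2019-05-24 + 13 days = 2019-06-06. 2019-06-06 is a Thursday, so no roll-forward applies.

2019-06-06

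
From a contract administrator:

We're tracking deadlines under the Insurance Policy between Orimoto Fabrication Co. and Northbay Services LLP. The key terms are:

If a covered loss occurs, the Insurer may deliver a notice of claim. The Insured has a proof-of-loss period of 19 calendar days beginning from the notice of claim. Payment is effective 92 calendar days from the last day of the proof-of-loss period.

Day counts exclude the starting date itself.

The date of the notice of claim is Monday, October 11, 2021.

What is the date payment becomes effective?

January 30, 2022

Adding 19 calendar days to October 11, 2021 gives October 30, 2021, which is the last day of the proof-of-loss period.
Adding 92 calendar days to October 30, 2021 gives January 30, 2022, which is the date payment becomes effective.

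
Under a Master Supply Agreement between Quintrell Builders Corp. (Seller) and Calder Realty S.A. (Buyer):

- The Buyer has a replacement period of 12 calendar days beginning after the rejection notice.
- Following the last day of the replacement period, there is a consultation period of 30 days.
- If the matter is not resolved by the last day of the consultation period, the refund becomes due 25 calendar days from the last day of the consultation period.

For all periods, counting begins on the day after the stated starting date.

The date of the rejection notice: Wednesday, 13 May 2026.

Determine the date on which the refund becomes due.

19 July 2026

Adding 12 calendar days to 13 May 2026 gives 25 May 2026, which is the last day of the replacement period.
The last day of the consultation period: 30 calendar days after 25 May 2026 is 24 June 2026.
The date on which the refund becomes due: 24 June 2026 + 25 days = 19 July 2026.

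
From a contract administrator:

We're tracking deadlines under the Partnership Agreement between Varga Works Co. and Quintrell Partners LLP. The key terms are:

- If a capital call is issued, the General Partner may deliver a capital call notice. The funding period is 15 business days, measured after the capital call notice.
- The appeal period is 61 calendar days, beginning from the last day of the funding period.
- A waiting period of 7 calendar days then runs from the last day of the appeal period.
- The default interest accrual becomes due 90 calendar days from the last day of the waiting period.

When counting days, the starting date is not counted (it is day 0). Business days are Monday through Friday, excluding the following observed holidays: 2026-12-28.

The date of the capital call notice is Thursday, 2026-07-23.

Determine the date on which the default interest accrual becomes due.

2027-01-18

From Thursday, 2026-07-23, 15 business days (Jul 24, Jul 27, Jul 28, Jul 29, …, Aug 11, Aug 12, Aug 13, skipping weekends) brings us to Thursday, 2026-08-13, which is the last day of the funding period.
Adding 61 calendar days to 2026-08-13 gives 2026-10-13, which is the last day of the appeal period.
Adding 7 calendar days to 2026-10-13 gives 2026-10-20, which is the last day of the waiting period.
Adding 90 calendar days to 2026-10-20 gives 2027-01-18, which is the date on which the default interest accrual becomes due.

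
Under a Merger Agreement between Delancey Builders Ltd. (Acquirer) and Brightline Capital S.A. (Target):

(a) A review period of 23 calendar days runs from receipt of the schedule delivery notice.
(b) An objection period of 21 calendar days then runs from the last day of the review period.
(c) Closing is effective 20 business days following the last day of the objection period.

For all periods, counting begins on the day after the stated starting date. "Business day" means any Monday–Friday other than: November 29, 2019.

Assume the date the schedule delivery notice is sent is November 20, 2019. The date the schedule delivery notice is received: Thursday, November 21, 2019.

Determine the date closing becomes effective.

January 31, 2020

The last day of the review period: November 21, 2019 + 23 days = December 14, 2019.
Adding 21 calendar days to December 14, 2019 gives January 4, 2020, which is the last day of the objection period.
The date closing becomes effective: 20 business days after Saturday, January 4, 2020, skipping weekends — Jan 6, Jan 7, Jan 8, Jan 9, …, Jan 29, Jan 30, Jan 31 — lands on Friday, January 31, 2020.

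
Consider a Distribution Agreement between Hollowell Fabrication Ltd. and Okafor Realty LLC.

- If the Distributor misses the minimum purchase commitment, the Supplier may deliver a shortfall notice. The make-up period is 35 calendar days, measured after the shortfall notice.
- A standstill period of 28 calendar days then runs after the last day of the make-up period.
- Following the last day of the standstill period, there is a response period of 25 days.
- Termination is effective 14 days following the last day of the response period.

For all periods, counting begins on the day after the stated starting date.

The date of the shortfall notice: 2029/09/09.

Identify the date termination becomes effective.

2029/12/20

The last day of the make-up period: 35 calendar days after 2029/09/09 is 2029/10/14.
The last day of the standstill period: 28 calendar days after 2029/10/14 is 2029/11/11.
The last day of the response period: 2029/11/11 + 25 days = 2029/12/06.
Adding 14 calendar days to 2029/12/06 gives 2029/12/20, which is the date termination becomes effective.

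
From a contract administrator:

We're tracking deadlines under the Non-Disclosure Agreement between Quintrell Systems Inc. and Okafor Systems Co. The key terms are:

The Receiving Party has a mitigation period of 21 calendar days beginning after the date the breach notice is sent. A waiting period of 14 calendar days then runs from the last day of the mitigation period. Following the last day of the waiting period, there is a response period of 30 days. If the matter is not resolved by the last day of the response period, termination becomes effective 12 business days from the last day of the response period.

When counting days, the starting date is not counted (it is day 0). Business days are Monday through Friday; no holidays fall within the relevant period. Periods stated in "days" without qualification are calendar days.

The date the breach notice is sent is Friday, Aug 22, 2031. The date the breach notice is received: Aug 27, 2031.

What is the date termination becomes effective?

Nov 11, 2031

Adding 21 calendar days to Aug 22, 2031 gives Sep 12, 2031, which is the last day of the mitigation period.
Adding 14 calendar days to Sep 12, 2031 gives Sep 26, 2031, which is the last day of the waiting period.
The last day of the response period: 30 calendar days after Sep 26, 2031 is Oct 26, 2031.
From Sunday, Oct 26, 2031, 12 business days (Oct 27, Oct 28, Oct 29, Oct 30, …, Nov 7, Nov 10, Nov 11, skipping weekends) brings us to Tuesday, Nov 11, 2031, which is the date termination becomes effective.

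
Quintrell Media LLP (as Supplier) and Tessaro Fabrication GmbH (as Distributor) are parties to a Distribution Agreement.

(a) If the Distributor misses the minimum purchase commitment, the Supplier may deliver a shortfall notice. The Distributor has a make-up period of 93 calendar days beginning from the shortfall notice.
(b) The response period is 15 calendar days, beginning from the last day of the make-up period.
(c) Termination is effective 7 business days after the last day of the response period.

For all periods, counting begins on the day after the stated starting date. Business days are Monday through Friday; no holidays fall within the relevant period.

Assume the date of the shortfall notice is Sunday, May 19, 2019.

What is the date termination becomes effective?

Adding 93 calendar days to May 19, 2019 gives August 20, 2019, which is the last day of the make-up period.
The last day of the response period: August 20, 2019 + 15 days = September 4, 2019.
From Wednesday, September 4, 2019, 7 business days (Sep 5, Sep 6, Sep 9, Sep 10, Sep 11, Sep 12, Sep 13, skipping weekends) brings us to Friday, September 13, 2019, which is the date termination becomes effective.

September 13, 2019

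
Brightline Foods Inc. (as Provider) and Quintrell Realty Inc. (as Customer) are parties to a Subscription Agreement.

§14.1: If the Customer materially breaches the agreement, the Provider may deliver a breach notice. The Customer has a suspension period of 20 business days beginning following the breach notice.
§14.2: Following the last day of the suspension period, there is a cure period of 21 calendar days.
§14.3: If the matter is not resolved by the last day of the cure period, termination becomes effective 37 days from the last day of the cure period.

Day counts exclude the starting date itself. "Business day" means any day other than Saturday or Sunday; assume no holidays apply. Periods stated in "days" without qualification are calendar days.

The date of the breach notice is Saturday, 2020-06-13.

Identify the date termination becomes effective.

From Saturday, 2020-06-13, 20 business days (Jun 15, Jun 16, Jun 17, Jun 18, …, Jul 8, Jul 9, Jul 10, skipping weekends) brings us to Friday, 2020-07-10, which is the last day of the suspension period.
The last day of the cure period: 21 calendar days after 2020-07-10 is 2020-07-31.
Adding 37 calendar days to 2020-07-31 gives 2020-09-06, which is the date termination becomes effective.

2020-09-06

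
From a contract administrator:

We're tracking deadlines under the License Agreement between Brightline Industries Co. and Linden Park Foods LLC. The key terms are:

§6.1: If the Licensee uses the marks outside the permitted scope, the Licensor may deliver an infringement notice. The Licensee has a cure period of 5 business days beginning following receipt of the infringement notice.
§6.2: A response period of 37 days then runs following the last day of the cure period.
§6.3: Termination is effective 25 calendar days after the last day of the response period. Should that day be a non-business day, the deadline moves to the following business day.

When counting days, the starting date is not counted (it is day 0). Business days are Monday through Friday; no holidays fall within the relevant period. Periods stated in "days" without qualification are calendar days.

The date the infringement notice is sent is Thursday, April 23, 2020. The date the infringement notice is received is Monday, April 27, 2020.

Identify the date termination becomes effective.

July 6, 2020

From Monday, April 27, 2020, 5 business days (Apr 28, Apr 29, Apr 30, May 1, May 4, skipping weekends) brings us to Monday, May 4, 2020, which is the last day of the cure period.
The last day of the response period: May 4, 2020 + 37 days = June 10, 2020.
Adding 25 calendar days to June 10, 2020 gives July 5, 2020, which is the date termination becomes effective. That falls on a Sunday, so it rolls to the next business day, Monday, July 6, 2020.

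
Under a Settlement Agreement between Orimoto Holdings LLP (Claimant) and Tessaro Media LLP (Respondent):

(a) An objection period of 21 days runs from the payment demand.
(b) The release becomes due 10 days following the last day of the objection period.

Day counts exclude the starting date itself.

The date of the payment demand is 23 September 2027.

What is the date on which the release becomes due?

Adding 21 calendar days to 23 September 2027 gives 14 October 2027, which is the last day of the objection period.
The date on which the release becomes due: 14 October 2027 + 10 days = 24 October 2027.

24 October 2027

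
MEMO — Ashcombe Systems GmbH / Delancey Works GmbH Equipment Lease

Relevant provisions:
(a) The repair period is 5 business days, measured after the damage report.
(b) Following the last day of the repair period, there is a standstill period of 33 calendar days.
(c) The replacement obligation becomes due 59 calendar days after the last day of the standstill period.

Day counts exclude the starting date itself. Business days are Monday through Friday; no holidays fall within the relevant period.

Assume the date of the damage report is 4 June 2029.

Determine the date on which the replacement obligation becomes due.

The last day of the repair period: counting 5 business days from Monday, 4 June 2029 (Jun 5, Jun 6, Jun 7, Jun 8, Jun 11, skipping weekends) reaches Monday, 11 June 2029.
The last day of the standstill period: 11 June 2029 + 33 days = 14 July 2029.
Adding 59 calendar days to 14 July 2029 gives 11 September 2029, which is the date on which the replacement obligation becomes due.

11 September 2029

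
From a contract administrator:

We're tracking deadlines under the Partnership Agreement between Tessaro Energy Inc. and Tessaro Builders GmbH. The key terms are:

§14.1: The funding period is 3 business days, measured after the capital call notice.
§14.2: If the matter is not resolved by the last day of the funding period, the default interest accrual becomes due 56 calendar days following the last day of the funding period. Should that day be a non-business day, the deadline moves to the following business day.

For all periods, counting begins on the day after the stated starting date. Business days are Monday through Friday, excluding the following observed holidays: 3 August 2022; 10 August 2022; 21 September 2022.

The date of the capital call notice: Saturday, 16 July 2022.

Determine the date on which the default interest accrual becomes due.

14 September 2022

The last day of the funding period: 3 business days after Saturday, 16 July 2022, skipping weekends — Jul 18, Jul 19, Jul 20 — lands on Wednesday, 20 July 2022.
The date on which the default interest accrual becomes due: 20 July 2022 + 56 days = 14 September 2022. 14 September 2022 is a Wednesday and is not a listed holiday, so no roll-forward applies.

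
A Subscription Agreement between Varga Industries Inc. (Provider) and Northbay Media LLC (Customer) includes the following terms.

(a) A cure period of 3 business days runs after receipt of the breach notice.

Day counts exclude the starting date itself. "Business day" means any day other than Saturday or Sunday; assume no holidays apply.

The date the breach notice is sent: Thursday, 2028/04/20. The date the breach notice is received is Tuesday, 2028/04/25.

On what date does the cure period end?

2028/04/28

The last day of the cure period: counting 3 business days from Tuesday, 2028/04/25 (Apr 26, Apr 27, Apr 28, skipping weekends) reaches Friday, 2028/04/28.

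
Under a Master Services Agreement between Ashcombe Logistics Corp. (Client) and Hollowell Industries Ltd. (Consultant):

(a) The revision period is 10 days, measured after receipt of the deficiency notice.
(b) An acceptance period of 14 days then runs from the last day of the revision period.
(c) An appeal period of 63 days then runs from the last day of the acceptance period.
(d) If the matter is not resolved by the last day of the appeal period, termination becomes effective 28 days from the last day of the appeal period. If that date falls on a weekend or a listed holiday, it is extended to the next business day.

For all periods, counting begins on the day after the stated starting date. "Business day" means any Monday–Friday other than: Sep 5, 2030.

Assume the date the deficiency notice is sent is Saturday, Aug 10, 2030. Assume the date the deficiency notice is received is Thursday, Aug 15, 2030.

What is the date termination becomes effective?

The last day of the revision period: 10 calendar days after Aug 15, 2030 is Aug 25, 2030.
The last day of the acceptance period: Aug 25, 2030 + 14 days = Sep 8, 2030.
The last day of the appeal period: 63 calendar days after Sep 8, 2030 is Nov 10, 2030.
The date termination becomes effective: Nov 10, 2030 + 28 days = Dec 8, 2030. That falls on a Sunday, so it rolls to the next business day, Monday, Dec 9, 2030.

Dec 9, 2030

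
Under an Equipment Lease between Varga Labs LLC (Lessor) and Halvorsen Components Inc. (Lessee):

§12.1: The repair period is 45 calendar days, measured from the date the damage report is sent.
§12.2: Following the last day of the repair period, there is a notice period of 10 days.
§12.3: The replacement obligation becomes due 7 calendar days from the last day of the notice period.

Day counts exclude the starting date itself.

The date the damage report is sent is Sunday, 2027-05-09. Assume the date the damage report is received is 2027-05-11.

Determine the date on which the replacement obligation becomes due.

Adding 45 calendar days to 2027-05-09 gives 2027-06-23, which is the last day of the repair period.
The last day of the notice period: 2027-06-23 + 10 days = 2027-07-03.
The date on which the replacement obligation becomes due: 2027-07-03 + 7 days = 2027-07-10.

2027-07-10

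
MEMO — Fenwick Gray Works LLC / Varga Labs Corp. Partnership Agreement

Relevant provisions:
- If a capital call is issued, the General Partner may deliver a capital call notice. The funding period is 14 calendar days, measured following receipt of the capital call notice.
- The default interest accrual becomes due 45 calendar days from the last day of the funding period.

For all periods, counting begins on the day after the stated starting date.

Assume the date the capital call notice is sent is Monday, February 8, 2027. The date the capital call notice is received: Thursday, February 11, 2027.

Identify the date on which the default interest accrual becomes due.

Adding 14 calendar days to February 11, 2027 gives February 25, 2027, which is the last day of the funding period.
The date on which the default interest accrual becomes due: February 25, 2027 + 45 days = April 11, 2027.

April 11, 2027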